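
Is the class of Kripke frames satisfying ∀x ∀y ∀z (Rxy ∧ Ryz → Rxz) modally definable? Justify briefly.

This is a Sahlqvist condition; the 4 axiom □r → □□r defines it.

Yes, by □r → □□r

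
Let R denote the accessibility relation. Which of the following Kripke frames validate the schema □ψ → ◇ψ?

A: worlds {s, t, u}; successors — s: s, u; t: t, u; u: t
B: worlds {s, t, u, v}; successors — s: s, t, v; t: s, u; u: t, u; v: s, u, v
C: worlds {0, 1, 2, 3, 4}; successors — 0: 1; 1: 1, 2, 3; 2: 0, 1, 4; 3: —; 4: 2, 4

A, B

Frame correspondent (Sahlqvist): ∀x ∃y Rxy — i.e. seriality.
A: condition met.
B: condition met.
C: fails — world 3 has no successor.
Valid on: A, B.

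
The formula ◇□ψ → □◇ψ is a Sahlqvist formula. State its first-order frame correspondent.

Suppose ◇□ψ→□◇ψ is valid. Take Rxy, Rxz and set V(ψ)={w : Ryw}. Then □ψ at y so ◇□ψ at x, so □◇ψ at x, so ◇ψ at z, giving w with Rzw and Ryw.

convergence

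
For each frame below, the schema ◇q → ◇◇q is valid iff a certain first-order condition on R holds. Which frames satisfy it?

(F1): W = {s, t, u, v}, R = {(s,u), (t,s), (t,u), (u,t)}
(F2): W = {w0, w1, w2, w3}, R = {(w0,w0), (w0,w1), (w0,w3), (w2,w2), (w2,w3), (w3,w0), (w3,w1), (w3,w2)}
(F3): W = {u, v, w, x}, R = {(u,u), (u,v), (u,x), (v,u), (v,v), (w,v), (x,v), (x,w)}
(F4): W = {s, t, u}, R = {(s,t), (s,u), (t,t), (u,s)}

Frame correspondent (Sahlqvist): ∀x ∀y (xRy → ∃w (y = w ∧ xR²w)) — i.e. a generalized confluence (Geach) condition.
(F1): fails — sRu but no w with u=w and sR²w.
(F2): condition met.
(F3): fails — xRw but no t with w=t and xR²t.
(F4): fails — sRu but no w with u=w and sR²w.
Valid on: (F2).

(F2)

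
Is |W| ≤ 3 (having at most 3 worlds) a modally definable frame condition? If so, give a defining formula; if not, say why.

Modal frame validity is preserved under disjoint unions.
Any modal formula valid on each of 4 disjoint one-world frames is valid on their disjoint union (validity is preserved under disjoint unions). Each one-world frame has |W|=1≤3, but the union has |W|=4.
So no modal formula (or set of formulas) defines exactly the |W|≤3 frames.

Not definable by any modal formula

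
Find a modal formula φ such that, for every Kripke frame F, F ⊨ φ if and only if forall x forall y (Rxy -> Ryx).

This is symmetry; the standard corresponding axiom is B: ψ → □◇ψ.
Suppose ψ→□◇ψ is valid. Take Rxy and set V(ψ)={x}. Then ψ at x, so □◇ψ at x, so ◇ψ at y, so some z with Ryz has ψ; z=x, i.e. Ryx.

ψ → □◇ψ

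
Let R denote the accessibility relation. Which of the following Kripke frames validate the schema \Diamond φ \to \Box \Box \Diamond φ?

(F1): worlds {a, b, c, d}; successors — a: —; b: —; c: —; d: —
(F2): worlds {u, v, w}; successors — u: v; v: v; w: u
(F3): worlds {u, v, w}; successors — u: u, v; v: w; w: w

(F1)

The schema corresponds to a generalized confluence (Geach) condition: \forall x \forall y \forall z ((xRy \wedge x R^2 z) \to \exists w (y = w \wedge zRw)).
(F1): holds.
(F2): fails — wRu, wR²v but no t with u=t and vRt.
(F3): fails — uRu, uR²v but no t with u=t and vRt.
Valid on: (F1).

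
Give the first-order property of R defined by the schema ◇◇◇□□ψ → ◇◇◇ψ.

This is a Sahlqvist (Geach-type) schema ◇^3□^2ψ → □^0◇^3ψ.
Minimal-valuation argument: fix x; take any y with xR^3y and any z with xR^0z. Set V(ψ) to the set of worlds R-reachable from y in exactly 2 steps. Then □^2ψ holds at y, so the antecedent holds at x; validity forces ◇^3ψ at z, giving a w with zR^3w and yR^2w.
First-order correspondent: ∀x ∀y (xR³y → ∃w (yR²w ∧ xR³w)).

∀x ∀y (xR³y → ∃w (yR²w ∧ xR³w))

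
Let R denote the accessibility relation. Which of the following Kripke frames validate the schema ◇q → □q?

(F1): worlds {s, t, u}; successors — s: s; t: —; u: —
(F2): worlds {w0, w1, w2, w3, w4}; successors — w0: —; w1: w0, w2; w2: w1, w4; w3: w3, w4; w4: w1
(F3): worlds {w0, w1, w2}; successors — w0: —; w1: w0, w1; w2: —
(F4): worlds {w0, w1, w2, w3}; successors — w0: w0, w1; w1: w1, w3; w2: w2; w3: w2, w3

This is the axiom for partial functionality; its first-order frame correspondent is ∀x ∀y ∀z (Rxy ∧ Rxz → y = z).
(F1): satisfies the condition.
(F2): fails — w1 sees both w0 and w2.
(F3): fails — w1 sees both w0 and w1.
(F4): fails — w0 sees both w0 and w1.

(F1)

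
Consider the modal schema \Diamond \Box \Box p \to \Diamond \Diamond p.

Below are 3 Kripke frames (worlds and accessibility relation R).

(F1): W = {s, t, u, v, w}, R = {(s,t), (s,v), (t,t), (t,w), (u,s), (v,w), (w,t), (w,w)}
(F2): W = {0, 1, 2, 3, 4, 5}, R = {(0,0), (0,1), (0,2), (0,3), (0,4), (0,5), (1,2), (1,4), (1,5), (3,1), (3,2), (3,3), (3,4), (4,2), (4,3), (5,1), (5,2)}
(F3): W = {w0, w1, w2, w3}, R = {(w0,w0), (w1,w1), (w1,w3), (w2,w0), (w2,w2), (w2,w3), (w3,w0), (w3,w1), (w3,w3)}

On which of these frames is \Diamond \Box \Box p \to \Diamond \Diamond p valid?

(F1), (F3)

The schema corresponds to a generalized confluence (Geach) condition: \forall x \forall y (xRy \to \exists w (y R^2 w \wedge x R^2 w)).
(F1): satisfies the condition.
(F2): fails — 0R2 but no w with 2R²w and 0R²w.
(F3): satisfies the condition.
Valid on: (F1), (F3).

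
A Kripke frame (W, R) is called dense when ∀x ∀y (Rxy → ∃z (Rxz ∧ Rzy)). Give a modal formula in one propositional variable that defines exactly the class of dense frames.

□□ψ → □ψ

The condition is density. The C4 schema □□ψ → □ψ defines it.
Suppose □□ψ→□ψ is valid. Take Rxy and set V(ψ)={w : xR²w}. Then □□ψ at x, so □ψ at x, so ψ at y, i.e. ∃z(Rxz∧Rzy).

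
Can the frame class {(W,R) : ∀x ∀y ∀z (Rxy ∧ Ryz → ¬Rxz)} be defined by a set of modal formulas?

No

If a class were modally definable it would be closed under surjective bounded morphisms (Goldblatt–Thomason).
The 3-cycle (worlds w0,w1,w2 with w0→w1→w2→w0) is intransitive. Mapping every world to a single reflexive point • is a surjective bounded morphism; the reflexive point is not intransitive (R••∧R•• but R••).
Hence intransitivity is not modally definable.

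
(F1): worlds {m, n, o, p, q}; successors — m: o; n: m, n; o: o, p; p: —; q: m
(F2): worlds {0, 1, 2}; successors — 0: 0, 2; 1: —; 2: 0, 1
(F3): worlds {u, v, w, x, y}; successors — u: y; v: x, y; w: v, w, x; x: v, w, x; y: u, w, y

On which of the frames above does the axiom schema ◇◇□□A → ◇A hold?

(F3)

This is the axiom for a generalized confluence (Geach) condition; its first-order frame correspondent is ∀x ∀y (xR²y → ∃w (yR²w ∧ xRw)).
(F1): fails — mR²p but no w with pR²w and mRw.
(F2): fails — 0R²1 but no w with 1R²w and 0Rw.
(F3): condition met.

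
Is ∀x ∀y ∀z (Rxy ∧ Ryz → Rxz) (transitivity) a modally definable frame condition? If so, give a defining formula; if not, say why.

Yes: it is transitivity, defined by the 4 schema □q → □□q.

Yes — defined by □q → □□q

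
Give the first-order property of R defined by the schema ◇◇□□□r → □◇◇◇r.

This is a Sahlqvist (Geach-type) schema ◇^2□^3r → □^1◇^3r.
First-order correspondent: ∀x ∀y ∀z ((xR²y ∧ xRz) → ∃w (yR³w ∧ zR³w)).

∀x ∀y ∀z ((xR²y ∧ xRz) → ∃w (yR³w ∧ zR³w))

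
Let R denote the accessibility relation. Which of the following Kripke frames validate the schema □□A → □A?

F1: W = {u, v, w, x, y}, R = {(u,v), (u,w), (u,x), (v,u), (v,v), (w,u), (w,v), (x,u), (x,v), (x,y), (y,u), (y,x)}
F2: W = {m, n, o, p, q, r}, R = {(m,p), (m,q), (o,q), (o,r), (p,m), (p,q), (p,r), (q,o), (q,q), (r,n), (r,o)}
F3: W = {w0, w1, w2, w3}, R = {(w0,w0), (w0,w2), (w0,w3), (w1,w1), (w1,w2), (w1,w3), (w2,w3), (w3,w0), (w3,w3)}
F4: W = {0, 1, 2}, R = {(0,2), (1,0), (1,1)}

F3

The schema corresponds to density: ∀x ∀y (Rxy → ∃z (Rxz ∧ Rzy)).
F1: fails — Ruw but no z with Ruz and Rzw.
F2: fails — Rpm but no z with Rpz and Rzm.
F3: condition met.
F4: fails — R02 but no z with R0z and Rz2.
Valid on: F3.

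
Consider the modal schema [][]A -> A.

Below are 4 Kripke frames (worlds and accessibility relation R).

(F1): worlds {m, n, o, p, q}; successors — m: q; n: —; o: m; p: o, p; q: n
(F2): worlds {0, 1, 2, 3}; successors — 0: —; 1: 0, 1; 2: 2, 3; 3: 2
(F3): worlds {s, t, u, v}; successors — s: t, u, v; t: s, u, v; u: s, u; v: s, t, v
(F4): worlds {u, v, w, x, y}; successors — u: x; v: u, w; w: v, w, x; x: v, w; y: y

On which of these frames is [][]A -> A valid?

This is the axiom for a generalized confluence (Geach) condition; its first-order frame correspondent is forall x exists w (x R^2 w & x = w).
(F1): fails — at m but no w with mR²w and m=w.
(F2): fails — at 0 but no w with 0R²w and 0=w.
(F3): condition met.
(F4): fails — at u but no t with uR²t and u=t.
Valid on: (F3).

(F3)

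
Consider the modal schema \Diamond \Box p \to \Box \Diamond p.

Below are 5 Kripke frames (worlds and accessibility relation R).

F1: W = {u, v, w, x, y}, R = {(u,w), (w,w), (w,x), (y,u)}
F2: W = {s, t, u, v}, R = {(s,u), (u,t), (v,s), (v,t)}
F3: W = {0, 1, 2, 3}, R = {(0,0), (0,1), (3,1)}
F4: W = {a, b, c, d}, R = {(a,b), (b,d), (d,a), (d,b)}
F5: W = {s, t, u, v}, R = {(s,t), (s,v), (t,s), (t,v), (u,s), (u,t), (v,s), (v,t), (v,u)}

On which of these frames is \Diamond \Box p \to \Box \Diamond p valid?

F5

The schema corresponds to convergence: \forall x \forall y \forall z (Rxy \wedge Rxz \to \exists w (Ryw \wedge Rzw)).
F1: fails — Rww and Rwx but w and x have no common successor.
F2: fails — Rut and Rut but t and t have no common successor.
F3: fails — R00 and R01 but 0 and 1 have no common successor.
F4: fails — Rdb and Rda but b and a have no common successor.
F5: holds.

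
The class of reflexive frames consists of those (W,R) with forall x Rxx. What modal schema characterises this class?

The condition is reflexivity. The T schema □ψ → ψ defines it.
Suppose □ψ→ψ is valid. At any x set V(ψ)={w : Rxw}. Then □ψ holds at x, so ψ holds at x, i.e. Rxx.

□ψ → ψ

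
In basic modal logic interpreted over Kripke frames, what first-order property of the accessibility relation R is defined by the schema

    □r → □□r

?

Suppose □r→□□r is valid. Take Rxy, Ryz and set V(r)={w : Rxw}. Then □r at x, so □□r at x, so □r at y, so r at z, i.e. Rxz.
The converse is a direct semantic check.
Frame condition: ∀x ∀y ∀z (Rxy ∧ Ryz → Rxz).

Transitivity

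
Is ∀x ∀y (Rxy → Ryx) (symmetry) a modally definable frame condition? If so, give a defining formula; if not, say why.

The condition is symmetry. A defining modal formula is q → □◇q.
Suppose q→□◇q is valid. Take Rxy and set V(q)={x}. Then q at x, so □◇q at x, so ◇q at y, so some z with Ryz has q; z=x, i.e. Ryx.

Yes, by q → □◇q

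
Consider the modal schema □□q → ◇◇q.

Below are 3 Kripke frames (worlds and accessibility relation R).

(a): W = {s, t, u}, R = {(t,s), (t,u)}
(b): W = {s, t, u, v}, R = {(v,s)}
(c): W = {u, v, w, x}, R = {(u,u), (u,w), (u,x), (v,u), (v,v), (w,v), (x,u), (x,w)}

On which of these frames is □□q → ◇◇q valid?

This is the axiom for a generalized confluence (Geach) condition; its first-order frame correspondent is ∀x ∃w (xR²w ∧ xR²w).
(a): fails — at s but no w with sR²w and sR²w.
(b): fails — at s but no w with sR²w and sR²w.
(c): ✓.

(c)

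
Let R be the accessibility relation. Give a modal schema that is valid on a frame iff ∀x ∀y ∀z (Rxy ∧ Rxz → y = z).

A defining formula is ◇p → □p (the CD axiom).

◇p → □p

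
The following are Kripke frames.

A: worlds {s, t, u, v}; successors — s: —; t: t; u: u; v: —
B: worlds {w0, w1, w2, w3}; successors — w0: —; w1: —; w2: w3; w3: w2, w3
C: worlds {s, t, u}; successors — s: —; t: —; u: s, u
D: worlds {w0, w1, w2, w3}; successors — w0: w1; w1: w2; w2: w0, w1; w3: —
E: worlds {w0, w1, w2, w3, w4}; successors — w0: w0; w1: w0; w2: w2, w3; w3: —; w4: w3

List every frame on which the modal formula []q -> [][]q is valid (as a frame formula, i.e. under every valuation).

A, C, E

The schema corresponds to transitivity: forall x forall y forall z (Rxy & Ryz -> Rxz).
A: holds.
B: fails — Rw2w3 and Rw3w2 but not Rw2w2.
C: holds.
D: fails — Rw1w2 and Rw2w0 but not Rw1w0.
E: holds.
Valid on: A, C, E.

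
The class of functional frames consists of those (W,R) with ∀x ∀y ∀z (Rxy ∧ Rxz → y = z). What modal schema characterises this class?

◇ψ → □ψ

The condition is partial functionality. The CD schema ◇ψ → □ψ defines it.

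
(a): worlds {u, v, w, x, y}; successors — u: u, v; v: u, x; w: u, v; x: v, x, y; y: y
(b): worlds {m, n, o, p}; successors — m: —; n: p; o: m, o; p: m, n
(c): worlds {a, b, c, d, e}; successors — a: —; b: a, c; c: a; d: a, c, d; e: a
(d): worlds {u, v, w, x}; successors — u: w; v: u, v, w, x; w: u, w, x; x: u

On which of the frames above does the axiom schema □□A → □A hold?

Frame correspondent (Sahlqvist): ∀x ∀y (Rxy → ∃z (Rxz ∧ Rzy)) — i.e. density.
(a): condition met.
(b): fails — Rpm but no z with Rpz and Rzm.
(c): fails — Rbc but no z with Rbz and Rzc.
(d): fails — Rxu but no z with Rxz and Rzu.

(a)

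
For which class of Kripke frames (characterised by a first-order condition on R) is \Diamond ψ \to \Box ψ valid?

Suppose ◇ψ→□ψ is valid. Take Rxy, Rxz and set V(ψ)={y}. Then ◇ψ at x, so □ψ at x, so ψ at z, i.e. z=y.

partial functionality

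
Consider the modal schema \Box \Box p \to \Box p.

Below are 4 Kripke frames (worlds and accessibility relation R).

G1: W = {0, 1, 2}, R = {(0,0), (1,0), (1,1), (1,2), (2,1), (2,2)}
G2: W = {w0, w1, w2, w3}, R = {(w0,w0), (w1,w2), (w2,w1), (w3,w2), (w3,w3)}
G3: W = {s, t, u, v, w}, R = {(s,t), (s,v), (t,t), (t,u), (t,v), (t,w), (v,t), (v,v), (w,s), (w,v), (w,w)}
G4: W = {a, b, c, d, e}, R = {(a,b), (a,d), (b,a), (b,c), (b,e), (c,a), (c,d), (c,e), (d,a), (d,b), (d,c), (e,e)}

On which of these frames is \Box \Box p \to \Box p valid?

G1, G3

This is the axiom for density; its first-order frame correspondent is \forall x \forall y (Rxy \to \exists z (Rxz \wedge Rzy)).
G1: holds.
G2: fails — Rw1w2 but no z with Rw1z and Rzw2.
G3: holds.
G4: fails — Rbc but no z with Rbz and Rzc.
Valid on: G1, G3.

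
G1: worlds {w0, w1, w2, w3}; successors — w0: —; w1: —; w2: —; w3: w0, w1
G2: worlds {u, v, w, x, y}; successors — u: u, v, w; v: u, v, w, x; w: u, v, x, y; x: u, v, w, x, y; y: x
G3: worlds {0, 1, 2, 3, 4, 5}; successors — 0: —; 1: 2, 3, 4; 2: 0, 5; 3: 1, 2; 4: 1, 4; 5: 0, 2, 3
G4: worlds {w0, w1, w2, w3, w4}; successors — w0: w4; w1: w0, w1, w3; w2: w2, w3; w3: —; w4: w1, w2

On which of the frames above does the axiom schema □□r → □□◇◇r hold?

Frame correspondent (Sahlqvist): ∀x ∀z (xR²z → ∃w (xR²w ∧ zR²w)) — i.e. a generalized confluence (Geach) condition.
G1: condition met.
G2: condition met.
G3: fails — 1R²0 but no w with 1R²w and 0R²w.
G4: fails — w1R²w3 but no w with w1R²w and w3R²w.

G1, G2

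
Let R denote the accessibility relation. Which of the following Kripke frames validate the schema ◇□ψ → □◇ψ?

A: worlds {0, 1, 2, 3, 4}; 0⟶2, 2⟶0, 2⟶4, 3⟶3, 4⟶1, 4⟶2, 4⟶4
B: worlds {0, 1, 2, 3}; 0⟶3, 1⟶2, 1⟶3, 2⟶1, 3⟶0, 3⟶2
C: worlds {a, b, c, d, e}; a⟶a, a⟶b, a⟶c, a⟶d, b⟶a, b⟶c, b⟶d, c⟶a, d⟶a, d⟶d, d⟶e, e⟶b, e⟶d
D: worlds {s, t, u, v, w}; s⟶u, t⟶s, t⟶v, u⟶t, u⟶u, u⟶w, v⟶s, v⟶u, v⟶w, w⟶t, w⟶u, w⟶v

C

This is the axiom for convergence; its first-order frame correspondent is ∀x ∀y ∀z (Rxy ∧ Rxz → ∃w (Ryw ∧ Rzw)).
A: fails — R44 and R41 but 4 and 1 have no common successor.
B: fails — R12 and R13 but 2 and 3 have no common successor.
C: ✓.
D: fails — Rut and Ruu but t and u have no common successor.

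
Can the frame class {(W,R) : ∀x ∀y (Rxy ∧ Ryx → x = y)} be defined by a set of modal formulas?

If a class were modally definable it would be closed under surjective bounded morphisms (Goldblatt–Thomason).
The 4-cycle (worlds a,b,c,d with a→b→c→d→a) is antisymmetric. Sending even-indexed worlds to • and odd-indexed worlds to ∘ is a surjective bounded morphism onto the two-world frame with •↔∘, which is not antisymmetric.
So the class is not modally definable.

No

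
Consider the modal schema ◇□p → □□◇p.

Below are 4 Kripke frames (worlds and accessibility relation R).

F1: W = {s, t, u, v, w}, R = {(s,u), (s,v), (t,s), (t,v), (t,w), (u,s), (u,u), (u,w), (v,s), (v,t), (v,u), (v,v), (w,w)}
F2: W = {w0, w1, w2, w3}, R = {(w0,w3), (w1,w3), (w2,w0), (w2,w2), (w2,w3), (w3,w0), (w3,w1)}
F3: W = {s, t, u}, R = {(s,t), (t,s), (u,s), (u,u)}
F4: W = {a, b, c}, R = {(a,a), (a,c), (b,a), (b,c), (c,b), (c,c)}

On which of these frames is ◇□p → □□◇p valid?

F4

Frame correspondent (Sahlqvist): ∀x ∀y ∀z ((xRy ∧ xR²z) → ∃w (yRw ∧ zRw)) — i.e. a generalized confluence (Geach) condition.
F1: fails — sRv, sR²w but no w* with vRw* and wRw*.
F2: fails — w0Rw3, w0R²w0 but no w with w3Rw and w0Rw.
F3: fails — sRt, sR²s but no w with tRw and sRw.
F4: ✓.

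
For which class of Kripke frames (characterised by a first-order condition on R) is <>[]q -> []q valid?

Equivalently (dual form): ◇q → □◇q.
Suppose ◇q→□◇q is valid. Take Rxy, Rxz and set V(q)={y}. Then ◇q at x, so □◇q at x, so ◇q at z, so some w with Rzw has q; w=y, i.e. Rzy. By symmetry of the argument, Ryz.

the Euclidean property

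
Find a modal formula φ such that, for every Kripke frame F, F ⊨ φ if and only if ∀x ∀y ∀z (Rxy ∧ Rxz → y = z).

◇p → □p

A defining formula is ◇p → □p (the CD axiom).
Suppose ◇p→□p is valid. Take Rxy, Rxz and set V(p)={y}. Then ◇p at x, so □p at x, so p at z, i.e. z=y.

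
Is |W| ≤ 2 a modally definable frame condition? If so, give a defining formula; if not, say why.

Any modally definable frame class is closed under disjoint unions.
Any modal formula valid on each of 3 disjoint one-world frames is valid on their disjoint union (validity is preserved under disjoint unions). Each one-world frame has |W|=1≤2, but the union has |W|=3.
So no modal formula (or set of formulas) defines exactly the |W|≤2 frames.

No — not modally definable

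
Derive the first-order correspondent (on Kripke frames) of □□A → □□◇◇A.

∀x ∀z (xR²z → ∃w (xR²w ∧ zR²w))

This is a Sahlqvist (Geach-type) schema ◇^0□^2A → □^2◇^2A.
First-order correspondent: ∀x ∀z (xR²z → ∃w (xR²w ∧ zR²w)).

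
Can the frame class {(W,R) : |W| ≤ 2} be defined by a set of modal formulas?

If a class were modally definable it would be closed under disjoint unions (Goldblatt–Thomason).
Any modal formula valid on each of 3 disjoint one-world frames is valid on their disjoint union (validity is preserved under disjoint unions). Each one-world frame has |W|=1≤2, but the union has |W|=3.
So the class is not modally definable.

No — not modally definable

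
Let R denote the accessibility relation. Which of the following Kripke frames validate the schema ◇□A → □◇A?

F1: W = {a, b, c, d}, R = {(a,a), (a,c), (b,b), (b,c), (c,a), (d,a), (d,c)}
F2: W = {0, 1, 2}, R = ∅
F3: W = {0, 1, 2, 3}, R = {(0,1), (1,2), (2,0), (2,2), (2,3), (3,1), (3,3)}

Frame correspondent (Sahlqvist): ∀x ∀y ∀z (Rxy ∧ Rxz → ∃w (Ryw ∧ Rzw)) — i.e. convergence.
F1: fails — Rbc and Rbb but c and b have no common successor.
F2: ✓.
F3: fails — R20 and R22 but 0 and 2 have no common successor.
Valid on: F2.

F2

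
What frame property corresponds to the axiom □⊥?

□⊥ is valid iff no world has any successor (otherwise □⊥ fails at any world with one).
Conversely, on a frame with emptiness of R the schema holds at every world under every valuation.
So the correspondent is emptiness of R.

emptiness of R: ∀x ∀y ¬Rxy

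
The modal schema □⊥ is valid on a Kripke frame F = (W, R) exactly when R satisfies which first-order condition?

□⊥ is valid iff no world has any successor (otherwise □⊥ fails at any world with one).
Conversely, any frame satisfying ∀x ∀y ¬Rxy validates the schema.
Frame condition: ∀x ∀y ¬Rxy.

Emptiness of R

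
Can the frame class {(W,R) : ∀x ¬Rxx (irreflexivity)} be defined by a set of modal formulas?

No — not modally definable

If a class were modally definable it would be closed under surjective bounded morphisms (Goldblatt–Thomason).
The 3-cycle (worlds w0,w1,w2 with w0→w1→w2→w0) is irreflexive, and the map sending every world to a single reflexive point • is a surjective bounded morphism (forth: every edge maps to (•,•); back: every world has a successor). So any modal formula valid on the 3-cycle is also valid on the reflexive point, which is not irreflexive.
Hence irreflexivity is not modally definable.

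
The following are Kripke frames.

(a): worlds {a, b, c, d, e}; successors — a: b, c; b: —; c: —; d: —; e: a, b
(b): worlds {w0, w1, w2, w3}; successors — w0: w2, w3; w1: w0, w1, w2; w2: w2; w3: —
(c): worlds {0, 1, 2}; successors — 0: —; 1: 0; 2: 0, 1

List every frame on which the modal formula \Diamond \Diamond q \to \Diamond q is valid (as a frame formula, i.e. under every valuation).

(c)

This is the axiom for transitivity; its first-order frame correspondent is \forall x \forall y \forall z (Rxy \wedge Ryz \to Rxz).
(a): fails — Rea and Rac but not Rec.
(b): fails — Rw1w0 and Rw0w3 but not Rw1w3.
(c): condition met.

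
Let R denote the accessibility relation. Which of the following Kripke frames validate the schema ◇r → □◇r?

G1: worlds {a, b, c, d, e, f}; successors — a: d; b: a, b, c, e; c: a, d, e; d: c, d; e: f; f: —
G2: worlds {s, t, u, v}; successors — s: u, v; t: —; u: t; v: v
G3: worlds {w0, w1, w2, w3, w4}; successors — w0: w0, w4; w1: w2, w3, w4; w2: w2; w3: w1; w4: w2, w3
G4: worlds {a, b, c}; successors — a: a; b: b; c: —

G4

This is the axiom for the Euclidean property; its first-order frame correspondent is ∀x ∀y ∀z (Rxy ∧ Rxz → Ryz).
G1: fails — Rbc and Rbc but not Rcc.
G2: fails — Rsu and Rsu but not Ruu.
G3: fails — Rw0w4 and Rw0w4 but not Rw4w4.
G4: holds.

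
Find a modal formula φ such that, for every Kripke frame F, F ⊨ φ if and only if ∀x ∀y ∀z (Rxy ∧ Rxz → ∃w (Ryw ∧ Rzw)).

The condition is convergence. The .2 schema ◇□q → □◇q defines it.
Suppose ◇□q→□◇q is valid. Take Rxy, Rxz and set V(q)={w : Ryw}. Then □q at y so ◇□q at x, so □◇q at x, so ◇q at z, giving w with Rzw and Ryw.

◇□q → □◇q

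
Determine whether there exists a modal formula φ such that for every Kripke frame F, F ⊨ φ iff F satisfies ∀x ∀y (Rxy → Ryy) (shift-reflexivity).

This is a Sahlqvist condition; the T□ axiom □(□p → p) defines it.
Suppose □(□p→p) is valid. Take Rxy and set V(p)={w : Ryw}. Then at y, □p holds; since □(□p→p) at x, □p→p at y, so p at y, i.e. Ryy.

Yes — defined by □(□p → p)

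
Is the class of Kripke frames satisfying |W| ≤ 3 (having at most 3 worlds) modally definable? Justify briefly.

Modal frame validity is preserved under disjoint unions.
Any modal formula valid on each of 4 disjoint one-world frames is valid on their disjoint union (validity is preserved under disjoint unions). Each one-world frame has |W|=1≤3, but the union has |W|=4.
So no modal formula (or set of formulas) defines exactly the |W|≤3 frames.

Not modally definable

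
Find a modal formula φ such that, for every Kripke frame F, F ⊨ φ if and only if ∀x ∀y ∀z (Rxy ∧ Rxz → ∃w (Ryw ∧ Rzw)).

◇□r → □◇r

This is convergence; the standard corresponding axiom is .2: ◇□r → □◇r.
Suppose ◇□r→□◇r is valid. Take Rxy, Rxz and set V(r)={w : Ryw}. Then □r at y so ◇□r at x, so □◇r at x, so ◇r at z, giving w with Rzw and Ryw.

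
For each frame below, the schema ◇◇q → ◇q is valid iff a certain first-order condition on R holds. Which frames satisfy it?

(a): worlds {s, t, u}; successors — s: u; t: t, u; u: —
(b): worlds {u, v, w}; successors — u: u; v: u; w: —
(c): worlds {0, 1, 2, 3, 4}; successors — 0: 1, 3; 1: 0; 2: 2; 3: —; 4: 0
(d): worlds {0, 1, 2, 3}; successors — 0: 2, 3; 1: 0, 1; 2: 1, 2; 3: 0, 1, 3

(a), (b)

This is the axiom for transitivity; its first-order frame correspondent is ∀x ∀y ∀z (Rxy ∧ Ryz → Rxz).
(a): holds.
(b): holds.
(c): fails — R10 and R01 but not R11.
(d): fails — R10 and R02 but not R12.
Valid on: (a), (b).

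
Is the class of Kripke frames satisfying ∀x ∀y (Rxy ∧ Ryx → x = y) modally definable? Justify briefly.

Modal frame validity is preserved under surjective bounded morphisms.
The 6-cycle (worlds 0,1,2,3,4,5 with 0→1→2→3→4→5→0) is antisymmetric. Sending even-indexed worlds to a and odd-indexed worlds to b is a surjective bounded morphism onto the two-world frame with a↔b, which is not antisymmetric.
So no modal formula (or set of formulas) defines exactly the antisymmetric frames.

No — not modally definable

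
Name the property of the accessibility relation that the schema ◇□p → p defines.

Equivalently (dual form): p → □◇p.
Suppose p→□◇p is valid. Take Rxy and set V(p)={x}. Then p at x, so □◇p at x, so ◇p at y, so some z with Ryz has p; z=x, i.e. Ryx.

symmetry: ∀x ∀y (Rxy → Ryx)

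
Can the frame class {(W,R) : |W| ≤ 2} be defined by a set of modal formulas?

Any modally definable frame class is closed under disjoint unions.
Any modal formula valid on each of 3 disjoint one-world frames is valid on their disjoint union (validity is preserved under disjoint unions). Each one-world frame has |W|=1≤2, but the union has |W|=3.
So the class is not modally definable.

Not definable by any modal formula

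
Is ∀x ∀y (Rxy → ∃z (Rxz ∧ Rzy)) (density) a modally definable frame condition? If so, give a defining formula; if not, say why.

Yes: it is density, defined by the C4 schema □□q → □q.
Suppose □□q→□q is valid. Take Rxy and set V(q)={w : xR²w}. Then □□q at x, so □q at x, so q at y, i.e. ∃z(Rxz∧Rzy).

Yes — defined by □□q → □q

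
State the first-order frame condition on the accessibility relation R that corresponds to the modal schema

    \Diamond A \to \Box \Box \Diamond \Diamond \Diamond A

\forall x \forall y \forall z ((xRy \wedge x R^2 z) \to \exists w (y = w \wedge z R^3 w))

This is a Sahlqvist (Geach-type) schema ◇^1□^0A → □^2◇^3A.
First-order correspondent: \forall x \forall y \forall z ((xRy \wedge x R^2 z) \to \exists w (y = w \wedge z R^3 w)).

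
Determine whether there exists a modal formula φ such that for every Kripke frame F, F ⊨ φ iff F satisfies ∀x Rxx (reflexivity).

Yes: it is reflexivity, defined by the T schema □q → q.
Suppose □q→q is valid. At any x set V(q)={w : Rxw}. Then □q holds at x, so q holds at x, i.e. Rxx.

Yes, by □q → q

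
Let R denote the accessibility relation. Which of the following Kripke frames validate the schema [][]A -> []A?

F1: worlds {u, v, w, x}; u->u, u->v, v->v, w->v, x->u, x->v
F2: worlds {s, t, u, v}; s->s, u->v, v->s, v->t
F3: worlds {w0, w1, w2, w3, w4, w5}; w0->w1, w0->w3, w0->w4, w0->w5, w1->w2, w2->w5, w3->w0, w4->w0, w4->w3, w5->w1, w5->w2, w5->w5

F1

This is the axiom for density; its first-order frame correspondent is forall x forall y (Rxy -> exists z (Rxz & Rzy)).
F1: ✓.
F2: fails — Rvt but no z with Rvz and Rzt.
F3: fails — Rw1w2 but no z with Rw1z and Rzw2.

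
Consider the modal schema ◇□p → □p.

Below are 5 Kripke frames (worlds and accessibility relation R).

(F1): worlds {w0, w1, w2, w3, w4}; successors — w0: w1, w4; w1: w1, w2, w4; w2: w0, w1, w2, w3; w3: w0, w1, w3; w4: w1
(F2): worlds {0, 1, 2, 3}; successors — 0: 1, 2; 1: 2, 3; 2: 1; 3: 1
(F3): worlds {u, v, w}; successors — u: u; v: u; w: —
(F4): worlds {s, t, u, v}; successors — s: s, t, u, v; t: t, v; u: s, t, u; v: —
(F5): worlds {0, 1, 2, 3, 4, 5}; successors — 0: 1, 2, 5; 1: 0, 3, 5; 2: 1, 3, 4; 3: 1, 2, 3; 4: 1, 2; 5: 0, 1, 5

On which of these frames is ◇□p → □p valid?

(F3)

This is the axiom for the Euclidean property; its first-order frame correspondent is ∀x ∀y ∀z (Rxy ∧ Rxz → Ryz).
(F1): fails — Rw0w4 and Rw0w4 but not Rw4w4.
(F2): fails — R02 and R02 but not R22.
(F3): ✓.
(F4): fails — Rsv and Rsv but not Rvv.
(F5): fails — R02 and R02 but not R22.
Valid on: (F3).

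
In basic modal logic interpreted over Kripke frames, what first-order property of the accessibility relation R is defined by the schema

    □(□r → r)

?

Shift-reflexivity

Suppose □(□r→r) is valid. Take Rxy and set V(r)={w : Ryw}. Then at y, □r holds; since □(□r→r) at x, □r→r at y, so r at y, i.e. Ryy.
The converse is a direct semantic check.
Frame condition: ∀x ∀y (Rxy → Ryy).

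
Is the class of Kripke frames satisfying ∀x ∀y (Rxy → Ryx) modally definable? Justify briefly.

Yes: it is symmetry, defined by the B schema r → □◇r.
Suppose r→□◇r is valid. Take Rxy and set V(r)={x}. Then r at x, so □◇r at x, so ◇r at y, so some z with Ryz has r; z=x, i.e. Ryx.

Definable; r → □◇r defines it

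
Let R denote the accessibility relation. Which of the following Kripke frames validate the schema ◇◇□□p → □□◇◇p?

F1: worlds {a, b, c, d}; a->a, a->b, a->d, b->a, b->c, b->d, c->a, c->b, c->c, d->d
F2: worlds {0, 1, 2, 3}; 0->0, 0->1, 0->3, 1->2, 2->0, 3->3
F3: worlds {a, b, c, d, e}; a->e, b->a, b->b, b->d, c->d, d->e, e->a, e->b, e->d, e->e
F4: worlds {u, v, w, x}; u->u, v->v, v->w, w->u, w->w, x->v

Frame correspondent (Sahlqvist): ∀x ∀y ∀z ((xR²y ∧ xR²z) → ∃w (yR²w ∧ zR²w)) — i.e. a generalized confluence (Geach) condition.
F1: holds.
F2: fails — 0R²1, 0R²3 but no w with 1R²w and 3R²w.
F3: holds.
F4: holds.
Valid on: F1, F3, F4.

F1, F3, F4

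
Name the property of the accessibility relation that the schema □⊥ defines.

Emptiness of R

□⊥ is valid iff no world has any successor (otherwise □⊥ fails at any world with one).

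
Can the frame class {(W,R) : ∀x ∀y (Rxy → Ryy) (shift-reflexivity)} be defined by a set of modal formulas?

Yes, by □(□r → r)

The condition is shift-reflexivity. A defining modal formula is □(□r → r).
Suppose □(□r→r) is valid. Take Rxy and set V(r)={w : Ryw}. Then at y, □r holds; since □(□r→r) at x, □r→r at y, so r at y, i.e. Ryy.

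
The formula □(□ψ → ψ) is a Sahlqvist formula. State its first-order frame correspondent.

Shift-reflexivity

Suppose □(□ψ→ψ) is valid. Take Rxy and set V(ψ)={w : Ryw}. Then at y, □ψ holds; since □(□ψ→ψ) at x, □ψ→ψ at y, so ψ at y, i.e. Ryy.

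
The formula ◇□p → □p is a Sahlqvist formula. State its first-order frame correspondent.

Replacing p by ¬p and contraposing gives the equivalent schema ◇p → □◇p.
Suppose ◇p→□◇p is valid. Take Rxy, Rxz and set V(p)={y}. Then ◇p at x, so □◇p at x, so ◇p at z, so some w with Rzw has p; w=y, i.e. Rzy. By symmetry of the argument, Ryz.
Conversely, on a frame with the Euclidean property the schema holds at every world under every valuation.
Frame condition: ∀x ∀y ∀z (Rxy ∧ Rxz → Ryz).

the Euclidean property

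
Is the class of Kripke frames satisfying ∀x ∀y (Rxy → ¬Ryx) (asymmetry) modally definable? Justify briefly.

No — not modally definable

If a class were modally definable it would be closed under surjective bounded morphisms (Goldblatt–Thomason).
The 5-cycle (worlds 0,1,2,3,4 with 0→1→2→3→4→0) is asymmetric. Mapping every world to a single reflexive point • is a surjective bounded morphism, and the reflexive point is not asymmetric (R•• but asymmetry requires ¬R••).
Hence asymmetry is not modally definable.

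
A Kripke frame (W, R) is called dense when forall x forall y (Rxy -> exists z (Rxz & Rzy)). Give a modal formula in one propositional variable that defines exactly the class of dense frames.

The condition is density. The C4 schema □□s → □s defines it.
Suppose □□s→□s is valid. Take Rxy and set V(s)={w : xR²w}. Then □□s at x, so □s at x, so s at y, i.e. ∃z(Rxz∧Rzy).

□□s → □s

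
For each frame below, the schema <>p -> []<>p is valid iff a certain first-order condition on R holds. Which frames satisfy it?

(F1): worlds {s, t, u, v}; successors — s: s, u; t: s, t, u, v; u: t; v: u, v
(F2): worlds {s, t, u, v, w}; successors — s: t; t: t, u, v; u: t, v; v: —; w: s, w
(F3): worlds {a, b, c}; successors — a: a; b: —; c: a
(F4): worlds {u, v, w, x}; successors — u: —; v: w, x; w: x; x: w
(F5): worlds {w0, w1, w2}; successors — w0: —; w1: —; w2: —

This is the axiom for the Euclidean property; its first-order frame correspondent is forall x forall y forall z (Rxy & Rxz -> Ryz).
(F1): fails — Rsu and Rsu but not Ruu.
(F2): fails — Rtv and Rtv but not Rvv.
(F3): satisfies the condition.
(F4): fails — Rvx and Rvx but not Rxx.
(F5): satisfies the condition.

(F3), (F5)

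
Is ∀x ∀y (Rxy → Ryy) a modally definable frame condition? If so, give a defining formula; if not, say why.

Yes: it is shift-reflexivity, defined by the T□ schema □(□r → r).
Suppose □(□r→r) is valid. Take Rxy and set V(r)={w : Ryw}. Then at y, □r holds; since □(□r→r) at x, □r→r at y, so r at y, i.e. Ryy.

Yes — defined by □(□r → r)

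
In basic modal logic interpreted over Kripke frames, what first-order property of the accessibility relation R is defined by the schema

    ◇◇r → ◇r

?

Transitivity

This is frame-equivalent to □r → □□r (substitute ¬r for r and contrapose).
Suppose □r→□□r is valid. Take Rxy, Ryz and set V(r)={w : Rxw}. Then □r at x, so □□r at x, so □r at y, so r at z, i.e. Rxz.
Conversely, any frame satisfying ∀x ∀y ∀z (Rxy ∧ Ryz → Rxz) validates the schema.
So the correspondent is transitivity.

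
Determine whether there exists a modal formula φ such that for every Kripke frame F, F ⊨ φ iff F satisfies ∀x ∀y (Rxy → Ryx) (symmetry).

The condition is symmetry. A defining modal formula is p → □◇p.
Suppose p→□◇p is valid. Take Rxy and set V(p)={x}. Then p at x, so □◇p at x, so ◇p at y, so some z with Ryz has p; z=x, i.e. Ryx.

Yes, by p → □◇p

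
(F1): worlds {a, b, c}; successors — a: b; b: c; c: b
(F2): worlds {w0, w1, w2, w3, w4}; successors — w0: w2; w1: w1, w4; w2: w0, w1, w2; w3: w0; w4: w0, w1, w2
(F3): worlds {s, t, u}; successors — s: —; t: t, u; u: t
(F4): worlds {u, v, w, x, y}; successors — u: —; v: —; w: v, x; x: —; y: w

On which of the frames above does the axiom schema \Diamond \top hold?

(F1), (F2)

The schema corresponds to seriality: \forall x \exists y Rxy.
(F1): condition met.
(F2): condition met.
(F3): fails — world s has no successor.
(F4): fails — world u has no successor.
Valid on: (F1), (F2).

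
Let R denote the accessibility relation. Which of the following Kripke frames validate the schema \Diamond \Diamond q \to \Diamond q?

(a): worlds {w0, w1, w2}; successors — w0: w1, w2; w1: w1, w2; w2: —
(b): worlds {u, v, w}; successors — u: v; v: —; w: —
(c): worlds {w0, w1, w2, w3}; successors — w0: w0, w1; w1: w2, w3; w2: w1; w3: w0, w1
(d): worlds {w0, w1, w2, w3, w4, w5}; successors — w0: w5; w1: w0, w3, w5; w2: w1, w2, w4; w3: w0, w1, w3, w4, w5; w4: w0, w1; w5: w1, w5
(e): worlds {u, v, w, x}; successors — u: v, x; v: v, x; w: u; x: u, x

(a), (b)

The schema corresponds to a generalized confluence (Geach) condition: \forall x \forall y (x R^2 y \to \exists w (y = w \wedge xRw)).
(a): condition met.
(b): condition met.
(c): fails — w0R²w2 but no w with w2=w and w0Rw.
(d): fails — w0R²w1 but no w with w1=w and w0Rw.
(e): fails — uR²u but no t with u=t and uRt.
Valid on: (a), (b).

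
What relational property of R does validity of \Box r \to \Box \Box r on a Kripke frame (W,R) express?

Suppose □r→□□r is valid. Take Rxy, Ryz and set V(r)={w : Rxw}. Then □r at x, so □□r at x, so □r at y, so r at z, i.e. Rxz.

Transitivity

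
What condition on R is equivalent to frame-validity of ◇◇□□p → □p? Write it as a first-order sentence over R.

∀x ∀y ∀z ((xR²y ∧ xRz) → ∃w (yR²w ∧ z = w))

This is a Sahlqvist (Geach-type) schema ◇^2□^2p → □^1◇^0p.
Minimal-valuation argument: fix x; take any y with xR^2y and any z with xR^1z. Set V(p) to the set of worlds R-reachable from y in exactly 2 steps. Then □^2p holds at y, so the antecedent holds at x; validity forces ◇^0p at z, giving a w with zR^0w and yR^2w.
First-order correspondent: ∀x ∀y ∀z ((xR²y ∧ xRz) → ∃w (yR²w ∧ z = w)).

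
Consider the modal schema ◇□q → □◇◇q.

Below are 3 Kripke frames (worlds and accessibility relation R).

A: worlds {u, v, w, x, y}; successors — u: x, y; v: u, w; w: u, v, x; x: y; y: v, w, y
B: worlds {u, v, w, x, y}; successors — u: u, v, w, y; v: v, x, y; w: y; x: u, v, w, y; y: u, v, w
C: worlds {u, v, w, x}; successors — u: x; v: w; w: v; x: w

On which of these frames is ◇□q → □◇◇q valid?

A

The schema corresponds to a generalized confluence (Geach) condition: ∀x ∀y ∀z ((xRy ∧ xRz) → ∃w (yRw ∧ zR²w)).
A: satisfies the condition.
B: fails — uRw, uRw but no t with wRt and wR²t.
C: fails — uRx, uRx but no t with xRt and xR²t.
Valid on: A.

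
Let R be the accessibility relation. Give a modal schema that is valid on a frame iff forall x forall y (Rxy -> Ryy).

The condition is shift-reflexivity. The T□ schema □(□s → s) defines it.
Suppose □(□s→s) is valid. Take Rxy and set V(s)={w : Ryw}. Then at y, □s holds; since □(□s→s) at x, □s→s at y, so s at y, i.e. Ryy.

□(□s → s)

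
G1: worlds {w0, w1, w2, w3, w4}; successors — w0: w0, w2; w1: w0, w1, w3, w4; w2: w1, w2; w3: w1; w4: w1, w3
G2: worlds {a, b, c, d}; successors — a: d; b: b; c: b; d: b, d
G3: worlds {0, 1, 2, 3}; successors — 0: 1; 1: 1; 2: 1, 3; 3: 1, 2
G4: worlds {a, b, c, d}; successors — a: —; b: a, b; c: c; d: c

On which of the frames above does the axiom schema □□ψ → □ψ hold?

G1, G2, G4

This is the axiom for density; its first-order frame correspondent is ∀x ∀y (Rxy → ∃z (Rxz ∧ Rzy)).
G1: holds.
G2: holds.
G3: fails — R32 but no z with R3z and Rz2.
G4: holds.
Valid on: G1, G2, G4.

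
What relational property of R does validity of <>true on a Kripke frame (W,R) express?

seriality

◇⊤ holds at w iff w has a successor, so frame-validity of ◇⊤ is exactly seriality. Equivalently via □r → ◇r:
Suppose □r→◇r is valid. At any x set V(r)=W. Then □r at x, so ◇r at x, so x has a successor.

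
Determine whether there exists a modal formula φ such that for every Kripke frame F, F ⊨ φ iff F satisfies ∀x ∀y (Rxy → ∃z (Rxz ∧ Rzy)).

This is a Sahlqvist condition; the C4 axiom □□q → □q defines it.
Suppose □□q→□q is valid. Take Rxy and set V(q)={w : xR²w}. Then □□q at x, so □q at x, so q at y, i.e. ∃z(Rxz∧Rzy).

Yes, by □□q → □q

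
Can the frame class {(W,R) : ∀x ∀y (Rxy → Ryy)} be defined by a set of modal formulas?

This is a Sahlqvist condition; the T□ axiom □(□q → q) defines it.
Suppose □(□q→q) is valid. Take Rxy and set V(q)={w : Ryw}. Then at y, □q holds; since □(□q→q) at x, □q→q at y, so q at y, i.e. Ryy.

Yes, by □(□q → q)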